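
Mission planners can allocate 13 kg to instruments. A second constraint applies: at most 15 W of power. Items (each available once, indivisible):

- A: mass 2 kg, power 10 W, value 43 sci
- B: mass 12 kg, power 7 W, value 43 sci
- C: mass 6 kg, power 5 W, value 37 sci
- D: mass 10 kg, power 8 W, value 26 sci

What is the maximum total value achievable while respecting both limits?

80 sci

Feasible sets respecting both limits:
- A+C: mass 8, power 15, value 80
- A: mass 2, power 10, value 43
- B: mass 12, power 7, value 43
Best: 80 sci.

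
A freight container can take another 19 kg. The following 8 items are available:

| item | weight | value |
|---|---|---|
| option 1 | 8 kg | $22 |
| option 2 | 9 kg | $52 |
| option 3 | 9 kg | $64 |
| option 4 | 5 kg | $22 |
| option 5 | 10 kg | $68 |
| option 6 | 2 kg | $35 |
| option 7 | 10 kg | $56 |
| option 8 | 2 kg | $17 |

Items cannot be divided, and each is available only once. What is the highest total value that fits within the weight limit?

$142

Check high-value combinations within 19 kg:
- option 4+option 5+option 6+option 8: weight 5+10+2+2=19, value 22+68+35+17=142
- option 3+option 4+option 6+option 8: weight 9+5+2+2=18, value 64+22+35+17=138
- option 3+option 5: weight 9+10=19, value 64+68=132
Best: $142.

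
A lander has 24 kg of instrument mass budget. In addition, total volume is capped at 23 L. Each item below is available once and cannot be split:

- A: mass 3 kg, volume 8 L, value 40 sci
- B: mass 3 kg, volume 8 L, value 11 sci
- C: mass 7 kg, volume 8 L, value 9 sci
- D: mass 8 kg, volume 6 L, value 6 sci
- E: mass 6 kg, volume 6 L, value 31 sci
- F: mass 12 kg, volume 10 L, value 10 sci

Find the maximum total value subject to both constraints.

82 sci

Feasible sets respecting both limits:
- A+B+E: mass 12, volume 22, value 82
- A+C+E: mass 16, volume 22, value 80
- A+D+E: mass 17, volume 20, value 77
Best: 82 sci.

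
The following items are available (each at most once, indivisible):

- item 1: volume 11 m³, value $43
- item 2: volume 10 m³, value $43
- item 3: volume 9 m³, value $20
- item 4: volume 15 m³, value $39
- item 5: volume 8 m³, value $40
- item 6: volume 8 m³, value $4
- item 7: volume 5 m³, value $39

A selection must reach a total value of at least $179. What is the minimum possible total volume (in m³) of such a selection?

43

Subsets with value ≥ 179, sorted by total volume:
- item 1+item 2+item 3+item 5+item 7: volume 43, value 185
- item 2+item 3+item 4+item 5+item 7: volume 47, value 181
Minimum volume: 43 m³.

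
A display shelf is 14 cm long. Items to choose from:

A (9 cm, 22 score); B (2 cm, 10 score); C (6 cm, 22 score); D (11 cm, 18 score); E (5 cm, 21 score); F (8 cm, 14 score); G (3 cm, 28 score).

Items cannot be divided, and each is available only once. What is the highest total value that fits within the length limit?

Check high-value combinations within 14 cm:
- C+E+G: length 6+5+3=14, value 22+21+28=71
- B+C+G: length 2+6+3=11, value 10+22+28=60
- A+B+G: length 9+2+3=14, value 22+10+28=60
Best: 71 score.

71 score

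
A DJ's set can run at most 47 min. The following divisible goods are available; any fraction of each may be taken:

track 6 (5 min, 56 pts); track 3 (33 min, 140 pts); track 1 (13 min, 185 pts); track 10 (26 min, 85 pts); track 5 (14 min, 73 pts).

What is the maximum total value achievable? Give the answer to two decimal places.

Take in order of value per unit:
- track 1 (185/13 per unit): all 13 → value 185, running total 185.00
- track 6 (56/5 per unit): all 5 → value 56, running total 241.00
- track 5 (73/14 per unit): all 14 → value 73, running total 314.00
- track 3 (140/33 per unit): 15 of 33 → value 15×140/33 = 63.6364, running total 377.64
Total 377.64.

377.64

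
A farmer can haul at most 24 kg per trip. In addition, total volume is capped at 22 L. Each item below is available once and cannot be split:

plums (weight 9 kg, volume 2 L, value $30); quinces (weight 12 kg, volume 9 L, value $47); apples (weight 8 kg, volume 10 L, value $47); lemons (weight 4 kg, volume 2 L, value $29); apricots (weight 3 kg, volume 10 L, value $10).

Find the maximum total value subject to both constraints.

Feasible sets respecting both limits:
- quinces+apples+lemons: weight 24, volume 21, value 123
- plums+apples+lemons: weight 21, volume 14, value 106
- quinces+apples: weight 20, volume 19, value 94
- plums+quinces+apricots: weight 24, volume 21, value 87
Best: $123.

$123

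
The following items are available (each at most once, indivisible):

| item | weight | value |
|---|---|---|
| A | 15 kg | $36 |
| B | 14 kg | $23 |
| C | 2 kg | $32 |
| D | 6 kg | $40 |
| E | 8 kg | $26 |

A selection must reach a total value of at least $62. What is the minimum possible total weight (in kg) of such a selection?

Subsets with value ≥ 62, sorted by total weight:
- C+D: weight 8, value 72
- D+E: weight 14, value 66
- C+D+E: weight 16, value 98
- A+C: weight 17, value 68
Minimum weight: 8 kg.

8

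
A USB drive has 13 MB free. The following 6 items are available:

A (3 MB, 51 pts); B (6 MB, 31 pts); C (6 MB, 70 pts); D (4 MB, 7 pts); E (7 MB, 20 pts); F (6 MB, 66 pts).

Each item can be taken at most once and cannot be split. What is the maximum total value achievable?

136 pts

Check high-value combinations within 13 MB:
- C+F: size 6+6=12, value 70+66=136
- A+C+D: size 3+6+4=13, value 51+70+7=128
- A+D+F: size 3+4+6=13, value 51+7+66=124
- A+C: size 3+6=9, value 51+70=121
Best: 136 pts.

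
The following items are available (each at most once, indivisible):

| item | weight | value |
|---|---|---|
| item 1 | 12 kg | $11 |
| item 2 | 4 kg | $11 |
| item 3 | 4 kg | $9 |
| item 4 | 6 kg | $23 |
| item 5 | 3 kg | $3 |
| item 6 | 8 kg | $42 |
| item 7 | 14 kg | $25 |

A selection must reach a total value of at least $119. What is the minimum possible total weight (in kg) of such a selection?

Subsets with value ≥ 119, sorted by total weight:
- item 1+item 2+item 3+item 4+item 6+item 7: weight 48, value 121
- item 1+item 2+item 3+item 4+item 5+item 6+item 7: weight 51, value 124
Minimum weight: 48 kg.

48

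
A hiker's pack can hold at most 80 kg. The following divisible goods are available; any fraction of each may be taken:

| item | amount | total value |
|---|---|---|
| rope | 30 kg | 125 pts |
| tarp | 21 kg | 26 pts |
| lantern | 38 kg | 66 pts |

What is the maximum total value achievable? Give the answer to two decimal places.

Take in order of value per unit:
- rope (125/30 per unit): all 30 → value 125, running total 125.00
- lantern (66/38 per unit): all 38 → value 66, running total 191.00
- tarp (26/21 per unit): 12 of 21 → value 12×26/21 = 14.8571, running total 205.86
Total 205.86.

205.86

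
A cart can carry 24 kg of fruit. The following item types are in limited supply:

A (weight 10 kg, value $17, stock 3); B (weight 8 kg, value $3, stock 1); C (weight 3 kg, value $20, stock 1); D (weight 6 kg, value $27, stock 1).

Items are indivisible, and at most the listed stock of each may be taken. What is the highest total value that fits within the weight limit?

Top feasible selections:
- 1×A + 1×C + 1×D: weight 19, value 64
- 2×A + 1×C: weight 23, value 54
- 1×B + 1×C + 1×D: weight 17, value 50
Best: $64.

$64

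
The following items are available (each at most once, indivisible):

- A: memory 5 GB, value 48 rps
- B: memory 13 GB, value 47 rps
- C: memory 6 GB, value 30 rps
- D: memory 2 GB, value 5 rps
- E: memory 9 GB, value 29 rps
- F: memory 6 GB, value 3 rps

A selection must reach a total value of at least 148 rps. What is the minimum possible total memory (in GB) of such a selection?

Subsets with value ≥ 148, sorted by total memory:
- A+B+C+E: memory 33, value 154
- A+B+C+D+E: memory 35, value 159
Minimum memory: 33 GB.

33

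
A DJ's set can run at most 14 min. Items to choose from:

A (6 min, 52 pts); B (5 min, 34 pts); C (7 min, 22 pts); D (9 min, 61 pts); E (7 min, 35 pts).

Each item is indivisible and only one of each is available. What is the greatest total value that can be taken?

95 pts

Check high-value combinations within 14 min:
- B+D: duration 5+9=14, value 34+61=95
- A+E: duration 6+7=13, value 52+35=87
- A+B: duration 6+5=11, value 52+34=86
- A+C: duration 6+7=13, value 52+22=74
- B+E: duration 5+7=12, value 34+35=69
Best: 95 pts.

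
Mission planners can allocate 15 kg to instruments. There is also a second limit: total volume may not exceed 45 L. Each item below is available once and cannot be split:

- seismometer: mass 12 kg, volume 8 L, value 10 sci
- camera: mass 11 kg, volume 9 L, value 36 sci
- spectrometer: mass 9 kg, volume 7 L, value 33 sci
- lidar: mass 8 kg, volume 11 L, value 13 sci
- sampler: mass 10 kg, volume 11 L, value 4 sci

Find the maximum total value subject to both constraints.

36 sci

Feasible sets respecting both limits:
- camera: mass 11, volume 9, value 36
- spectrometer: mass 9, volume 7, value 33
- lidar: mass 8, volume 11, value 13
- seismometer: mass 12, volume 8, value 10
Best: 36 sci.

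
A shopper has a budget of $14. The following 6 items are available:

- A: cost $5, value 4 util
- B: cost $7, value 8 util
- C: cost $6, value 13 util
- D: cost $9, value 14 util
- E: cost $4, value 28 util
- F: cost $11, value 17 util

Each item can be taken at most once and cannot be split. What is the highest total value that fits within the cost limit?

42 util

Check high-value combinations within $14:
- D+E: cost 9+4=13, value 14+28=42
- C+E: cost 6+4=10, value 13+28=41
- B+E: cost 7+4=11, value 8+28=36
Best: 42 util.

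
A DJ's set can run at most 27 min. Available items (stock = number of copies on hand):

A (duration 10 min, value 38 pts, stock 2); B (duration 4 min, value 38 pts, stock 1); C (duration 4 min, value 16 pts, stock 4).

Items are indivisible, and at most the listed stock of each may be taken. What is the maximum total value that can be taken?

Best selections within duration 27 and stock limits:
- 1×A + 1×B + 3×C: duration 26, value 124
- 2×A + 1×B: duration 24, value 114
- 1×A + 1×B + 2×C: duration 22, value 108
- 1×B + 4×C: duration 20, value 102
Best: 124 pts.

124 pts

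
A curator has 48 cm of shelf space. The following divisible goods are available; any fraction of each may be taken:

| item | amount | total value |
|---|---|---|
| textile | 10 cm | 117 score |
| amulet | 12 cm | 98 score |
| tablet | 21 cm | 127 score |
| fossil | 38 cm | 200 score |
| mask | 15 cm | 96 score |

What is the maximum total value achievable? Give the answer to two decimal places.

377.52

Take in order of value per unit:
- textile (117/10 per unit): all 10 → value 117, running total 117.00
- amulet (98/12 per unit): all 12 → value 98, running total 215.00
- mask (96/15 per unit): all 15 → value 96, running total 311.00
- tablet (127/21 per unit): 11 of 21 → value 11×127/21 = 66.5238, running total 377.52
Total 377.52.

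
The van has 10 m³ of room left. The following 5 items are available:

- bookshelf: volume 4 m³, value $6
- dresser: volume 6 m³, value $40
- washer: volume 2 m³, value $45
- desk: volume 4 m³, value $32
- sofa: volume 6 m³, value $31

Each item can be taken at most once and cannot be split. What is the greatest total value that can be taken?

$85

Check high-value combinations within 10 m³:
- dresser+washer: volume 6+2=8, value 40+45=85
- bookshelf+washer+desk: volume 4+2+4=10, value 6+45+32=83
- washer+desk: volume 2+4=6, value 45+32=77
- washer+sofa: volume 2+6=8, value 45+31=76
Best: $85.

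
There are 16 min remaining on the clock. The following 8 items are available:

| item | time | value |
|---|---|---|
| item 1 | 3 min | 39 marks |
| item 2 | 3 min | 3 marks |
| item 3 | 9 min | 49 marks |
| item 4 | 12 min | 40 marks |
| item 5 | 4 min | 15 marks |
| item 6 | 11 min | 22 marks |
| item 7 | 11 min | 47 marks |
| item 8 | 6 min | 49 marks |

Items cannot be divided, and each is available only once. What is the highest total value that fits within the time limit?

Check high-value combinations within 16 min:
- item 1+item 2+item 5+item 8: time 3+3+4+6=16, value 39+3+15+49=106
- item 1+item 5+item 8: time 3+4+6=13, value 39+15+49=103
- item 1+item 3+item 5: time 3+9+4=16, value 39+49+15=103
Best: 106 marks.

106 marks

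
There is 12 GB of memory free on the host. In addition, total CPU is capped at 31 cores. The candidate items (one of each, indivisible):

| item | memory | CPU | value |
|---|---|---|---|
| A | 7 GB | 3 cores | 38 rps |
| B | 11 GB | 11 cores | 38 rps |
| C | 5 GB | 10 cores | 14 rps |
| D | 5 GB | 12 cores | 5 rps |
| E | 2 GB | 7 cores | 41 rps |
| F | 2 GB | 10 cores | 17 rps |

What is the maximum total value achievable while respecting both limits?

96 rps

Feasible sets respecting both limits:
- A+E+F: memory 11, CPU 20, value 96
- A+E: memory 9, CPU 10, value 79
- C+E+F: memory 9, CPU 27, value 72
Best: 96 rps.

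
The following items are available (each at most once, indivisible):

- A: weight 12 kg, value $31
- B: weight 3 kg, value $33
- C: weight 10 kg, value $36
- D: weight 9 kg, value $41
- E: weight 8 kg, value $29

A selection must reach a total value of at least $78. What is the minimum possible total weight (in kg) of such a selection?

Subsets with value ≥ 78, sorted by total weight:
- B+D+E: weight 20, value 103
- B+C+E: weight 21, value 98
Minimum weight: 20 kg.

20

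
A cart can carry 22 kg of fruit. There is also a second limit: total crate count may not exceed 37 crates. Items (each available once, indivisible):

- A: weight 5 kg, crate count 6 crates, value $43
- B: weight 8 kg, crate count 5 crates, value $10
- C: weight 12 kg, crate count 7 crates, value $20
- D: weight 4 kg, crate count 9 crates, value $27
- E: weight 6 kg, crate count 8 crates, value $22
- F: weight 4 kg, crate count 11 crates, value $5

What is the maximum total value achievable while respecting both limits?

$97

Feasible sets respecting both limits:
- A+D+E+F: weight 19, crate count 34, value 97
- A+D+E: weight 15, crate count 23, value 92
- A+C+D: weight 21, crate count 22, value 90
- A+B+D+F: weight 21, crate count 31, value 85
Best: $97.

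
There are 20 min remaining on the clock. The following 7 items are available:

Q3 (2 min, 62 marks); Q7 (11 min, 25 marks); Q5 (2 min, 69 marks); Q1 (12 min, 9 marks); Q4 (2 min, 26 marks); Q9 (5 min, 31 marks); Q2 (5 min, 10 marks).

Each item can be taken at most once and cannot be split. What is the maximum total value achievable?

This is a 0/1 knapsack; check combinations near the capacity.
- Q3+Q5+Q4+Q9+Q2: time 2+2+2+5+5=16, value 62+69+26+31+10=198
- Q3+Q5+Q4+Q9: time 2+2+2+5=11, value 62+69+26+31=188
- Q3+Q7+Q5+Q9: time 2+11+2+5=20, value 62+25+69+31=187
Best: 198 marks.

198 marks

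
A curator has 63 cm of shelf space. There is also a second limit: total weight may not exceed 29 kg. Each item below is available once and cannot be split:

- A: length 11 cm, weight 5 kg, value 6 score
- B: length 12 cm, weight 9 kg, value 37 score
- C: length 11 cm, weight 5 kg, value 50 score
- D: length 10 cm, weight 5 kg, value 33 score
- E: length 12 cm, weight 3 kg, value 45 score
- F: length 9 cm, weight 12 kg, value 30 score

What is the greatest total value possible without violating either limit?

171 score

Feasible sets respecting both limits:
- A+B+C+D+E: length 56, weight 27, value 171
- B+C+D+E: length 45, weight 22, value 165
- B+C+E+F: length 44, weight 29, value 162
- C+D+E+F: length 42, weight 25, value 158
Best: 171 score.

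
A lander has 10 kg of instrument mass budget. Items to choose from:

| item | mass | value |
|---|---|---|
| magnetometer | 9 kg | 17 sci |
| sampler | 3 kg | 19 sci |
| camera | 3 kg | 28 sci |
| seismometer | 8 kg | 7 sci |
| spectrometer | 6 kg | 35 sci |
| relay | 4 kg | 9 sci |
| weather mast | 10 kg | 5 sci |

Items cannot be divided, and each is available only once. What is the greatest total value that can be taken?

Check high-value combinations within 10 kg:
- camera+spectrometer: mass 3+6=9, value 28+35=63
- sampler+camera+relay: mass 3+3+4=10, value 19+28+9=56
- sampler+spectrometer: mass 3+6=9, value 19+35=54
Best: 63 sci.

63 sci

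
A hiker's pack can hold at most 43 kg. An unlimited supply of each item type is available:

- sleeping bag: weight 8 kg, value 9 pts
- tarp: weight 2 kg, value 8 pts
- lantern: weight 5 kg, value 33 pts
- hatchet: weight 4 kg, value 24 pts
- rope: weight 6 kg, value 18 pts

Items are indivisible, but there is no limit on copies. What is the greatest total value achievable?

Best value-per-unit is lantern at 33/5; filling with it alone gives 8×33 = 264.
Optimal mix: 7×lantern + 2×hatchet → weight 43, value 279.

279 pts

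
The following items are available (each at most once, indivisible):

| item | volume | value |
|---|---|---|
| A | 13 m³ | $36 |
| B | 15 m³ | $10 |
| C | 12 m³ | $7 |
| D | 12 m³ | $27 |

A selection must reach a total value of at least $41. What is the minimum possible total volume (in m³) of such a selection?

25

Subsets with value ≥ 41, sorted by total volume:
- A+D: volume 25, value 63
- A+C: volume 25, value 43
- A+B: volume 28, value 46
Minimum volume: 25 m³.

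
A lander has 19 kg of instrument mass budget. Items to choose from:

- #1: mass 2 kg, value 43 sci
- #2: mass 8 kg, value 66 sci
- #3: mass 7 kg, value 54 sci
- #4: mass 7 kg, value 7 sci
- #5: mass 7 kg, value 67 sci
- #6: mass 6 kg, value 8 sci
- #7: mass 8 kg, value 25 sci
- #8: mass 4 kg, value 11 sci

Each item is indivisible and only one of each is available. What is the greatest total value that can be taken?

Check high-value combinations within 19 kg:
- #1+#2+#5: mass 2+8+7=17, value 43+66+67=176
- #1+#3+#5: mass 2+7+7=16, value 43+54+67=164
- #1+#2+#3: mass 2+8+7=17, value 43+66+54=163
- #2+#5+#8: mass 8+7+4=19, value 66+67+11=144
Best: 176 sci.

176 sci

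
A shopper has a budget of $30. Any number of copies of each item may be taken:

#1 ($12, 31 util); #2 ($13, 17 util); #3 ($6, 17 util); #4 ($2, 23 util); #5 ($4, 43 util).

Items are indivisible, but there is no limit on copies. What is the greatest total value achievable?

345 util

Best value-per-unit is #4 at 23/2, and filling with it alone uses cost 15×2=30. No mix of the others beats 15×23 = 345.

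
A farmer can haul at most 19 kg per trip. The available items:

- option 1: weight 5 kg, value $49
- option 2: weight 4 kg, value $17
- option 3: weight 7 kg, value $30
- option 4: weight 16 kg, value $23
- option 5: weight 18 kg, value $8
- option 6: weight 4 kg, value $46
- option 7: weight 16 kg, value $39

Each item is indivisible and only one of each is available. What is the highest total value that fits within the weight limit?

$125

Check high-value combinations within 19 kg:
- option 1+option 3+option 6: weight 5+7+4=16, value 49+30+46=125
- option 1+option 2+option 6: weight 5+4+4=13, value 49+17+46=112
- option 1+option 2+option 3: weight 5+4+7=16, value 49+17+30=96
Best: $125.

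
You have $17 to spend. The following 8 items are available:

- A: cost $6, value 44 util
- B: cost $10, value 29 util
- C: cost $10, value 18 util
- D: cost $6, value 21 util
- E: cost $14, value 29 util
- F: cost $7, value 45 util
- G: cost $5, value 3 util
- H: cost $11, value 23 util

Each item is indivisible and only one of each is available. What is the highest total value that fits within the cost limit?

89 util

Check high-value combinations within $17:
- A+F: cost 6+7=13, value 44+45=89
- B+F: cost 10+7=17, value 29+45=74
- A+B: cost 6+10=16, value 44+29=73
Best: 89 util.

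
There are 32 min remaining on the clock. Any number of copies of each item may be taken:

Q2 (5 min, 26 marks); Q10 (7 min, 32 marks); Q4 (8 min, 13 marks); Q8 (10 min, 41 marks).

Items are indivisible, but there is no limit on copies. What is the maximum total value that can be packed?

Best value-per-unit is Q2 at 26/5; filling with it alone gives 6×26 = 156.
Optimal mix: 5×Q2 + 1×Q10 → time 32, value 162.

162 marks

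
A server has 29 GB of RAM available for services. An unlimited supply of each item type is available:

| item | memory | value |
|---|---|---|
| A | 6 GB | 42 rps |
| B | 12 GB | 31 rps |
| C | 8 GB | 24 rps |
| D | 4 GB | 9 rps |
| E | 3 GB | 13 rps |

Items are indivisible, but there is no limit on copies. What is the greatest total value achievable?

181 rps

Best value-per-unit is A at 42/6; filling with it alone gives 4×42 = 168.
Optimal mix: 4×A + 1×E → memory 27, value 181.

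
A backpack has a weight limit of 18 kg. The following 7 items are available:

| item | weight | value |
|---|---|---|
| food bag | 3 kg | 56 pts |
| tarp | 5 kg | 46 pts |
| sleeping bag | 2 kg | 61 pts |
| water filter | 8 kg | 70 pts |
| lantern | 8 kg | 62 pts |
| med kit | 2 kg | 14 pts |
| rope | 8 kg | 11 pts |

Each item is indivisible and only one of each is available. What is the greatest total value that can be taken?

233 pts

This is a 0/1 knapsack; check combinations near the capacity.
- food bag+tarp+sleeping bag+water filter: weight 3+5+2+8=18, value 56+46+61+70=233
- food bag+tarp+sleeping bag+lantern: weight 3+5+2+8=18, value 56+46+61+62=225
- food bag+sleeping bag+water filter+med kit: weight 3+2+8+2=15, value 56+61+70+14=201
Best: 233 pts.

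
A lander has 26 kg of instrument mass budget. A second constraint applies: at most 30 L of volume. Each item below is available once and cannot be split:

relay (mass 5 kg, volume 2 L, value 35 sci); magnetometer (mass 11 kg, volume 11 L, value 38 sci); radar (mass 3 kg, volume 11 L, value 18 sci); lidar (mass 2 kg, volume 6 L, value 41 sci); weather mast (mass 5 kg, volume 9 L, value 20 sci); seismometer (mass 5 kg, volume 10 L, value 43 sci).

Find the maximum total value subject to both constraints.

157 sci

Feasible sets respecting both limits:
- relay+magnetometer+lidar+seismometer: mass 23, volume 29, value 157
- relay+lidar+weather mast+seismometer: mass 17, volume 27, value 139
- relay+radar+lidar+seismometer: mass 15, volume 29, value 137
- relay+magnetometer+lidar+weather mast: mass 23, volume 28, value 134
Best: 157 sci.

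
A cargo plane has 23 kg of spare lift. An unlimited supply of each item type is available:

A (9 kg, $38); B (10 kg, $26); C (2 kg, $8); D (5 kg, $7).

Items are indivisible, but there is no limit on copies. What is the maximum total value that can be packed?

Best value-per-unit is A at 38/9; filling with it alone gives 2×38 = 76.
Optimal mix: 1×A + 7×C → weight 23, value 94.

$94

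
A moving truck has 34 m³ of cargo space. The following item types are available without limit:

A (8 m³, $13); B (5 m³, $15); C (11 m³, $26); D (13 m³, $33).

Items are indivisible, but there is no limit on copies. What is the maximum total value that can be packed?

$93

Best value-per-unit is B at 15/5; filling with it alone gives 6×15 = 90.
Optimal mix: 4×B + 1×D → volume 33, value 93.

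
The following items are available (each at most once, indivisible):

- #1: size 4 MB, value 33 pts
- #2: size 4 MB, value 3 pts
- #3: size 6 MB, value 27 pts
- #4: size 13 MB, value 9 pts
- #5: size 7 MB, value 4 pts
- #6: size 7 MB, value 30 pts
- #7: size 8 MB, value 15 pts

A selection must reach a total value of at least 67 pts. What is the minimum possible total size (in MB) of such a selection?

17

Subsets with value ≥ 67, sorted by total size:
- #1+#3+#6: size 17, value 90
- #1+#3+#7: size 18, value 75
- #1+#5+#6: size 18, value 67
Minimum size: 17 MB.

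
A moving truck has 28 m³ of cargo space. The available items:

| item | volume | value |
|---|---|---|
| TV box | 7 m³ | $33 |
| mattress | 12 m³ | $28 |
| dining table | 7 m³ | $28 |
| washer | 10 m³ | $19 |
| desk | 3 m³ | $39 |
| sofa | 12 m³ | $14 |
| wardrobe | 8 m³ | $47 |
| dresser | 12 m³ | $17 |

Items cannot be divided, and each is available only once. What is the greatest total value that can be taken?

Check high-value combinations within 28 m³:
- TV box+dining table+desk+wardrobe: volume 7+7+3+8=25, value 33+28+39+47=147
- TV box+washer+desk+wardrobe: volume 7+10+3+8=28, value 33+19+39+47=138
- dining table+washer+desk+wardrobe: volume 7+10+3+8=28, value 28+19+39+47=133
- TV box+desk+wardrobe: volume 7+3+8=18, value 33+39+47=119
- TV box+dining table+washer+desk: volume 7+7+10+3=27, value 33+28+19+39=119
Best: $147.

$147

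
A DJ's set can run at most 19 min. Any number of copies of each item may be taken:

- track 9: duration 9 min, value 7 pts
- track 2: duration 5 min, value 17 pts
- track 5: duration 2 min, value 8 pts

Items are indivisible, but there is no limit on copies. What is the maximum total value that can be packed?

Best value-per-unit is track 5 at 8/2; filling with it alone gives 9×8 = 72.
Optimal mix: 1×track 2 + 7×track 5 → duration 19, value 73.

73 pts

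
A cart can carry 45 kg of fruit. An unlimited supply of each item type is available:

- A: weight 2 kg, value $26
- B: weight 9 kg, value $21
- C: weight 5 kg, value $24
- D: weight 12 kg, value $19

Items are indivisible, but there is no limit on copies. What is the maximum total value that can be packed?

Best value-per-unit is A at 26/2, and filling with it alone uses weight 22×2=44. No mix of the others beats 22×26 = 572.

$572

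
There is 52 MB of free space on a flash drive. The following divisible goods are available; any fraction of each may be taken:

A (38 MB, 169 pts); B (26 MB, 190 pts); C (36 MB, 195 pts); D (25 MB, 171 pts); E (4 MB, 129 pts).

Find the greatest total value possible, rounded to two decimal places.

469.48

Take in order of value per unit:
- E (129/4 per unit): all 4 → value 129, running total 129.00
- B (190/26 per unit): all 26 → value 190, running total 319.00
- D (171/25 per unit): 22 of 25 → value 22×171/25 = 150.4800, running total 469.48
Total 469.48.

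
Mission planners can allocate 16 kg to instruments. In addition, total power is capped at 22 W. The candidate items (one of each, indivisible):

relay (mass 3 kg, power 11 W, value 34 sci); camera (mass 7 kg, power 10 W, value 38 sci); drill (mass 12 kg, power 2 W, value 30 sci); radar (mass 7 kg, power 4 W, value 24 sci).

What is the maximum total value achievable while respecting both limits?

72 sci

Feasible sets respecting both limits:
- relay+camera: mass 10, power 21, value 72
- relay+drill: mass 15, power 13, value 64
- camera+radar: mass 14, power 14, value 62
- relay+radar: mass 10, power 15, value 58
Best: 72 sci.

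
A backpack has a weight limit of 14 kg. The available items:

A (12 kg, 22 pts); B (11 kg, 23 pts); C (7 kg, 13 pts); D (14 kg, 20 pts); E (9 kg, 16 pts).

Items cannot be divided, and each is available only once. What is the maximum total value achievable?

Check high-value combinations within 14 kg:
- B: weight 11, value 23
- A: weight 12, value 22
- D: weight 14, value 20
Best: 23 pts.

23 pts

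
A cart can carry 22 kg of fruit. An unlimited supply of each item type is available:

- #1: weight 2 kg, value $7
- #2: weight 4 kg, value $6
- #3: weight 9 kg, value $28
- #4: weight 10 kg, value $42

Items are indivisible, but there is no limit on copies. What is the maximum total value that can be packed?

Best value-per-unit is #4 at 42/10; filling with it alone gives 2×42 = 84.
Optimal mix: 1×#1 + 2×#4 → weight 22, value 91.

$91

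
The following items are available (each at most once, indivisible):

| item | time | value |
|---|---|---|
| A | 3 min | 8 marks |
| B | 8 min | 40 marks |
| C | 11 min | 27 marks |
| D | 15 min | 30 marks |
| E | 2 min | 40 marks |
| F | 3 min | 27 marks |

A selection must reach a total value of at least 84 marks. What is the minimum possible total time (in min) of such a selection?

Subsets with value ≥ 84, sorted by total time:
- B+E+F: time 13, value 107
- A+B+E: time 13, value 88
- A+B+E+F: time 16, value 115
- C+E+F: time 16, value 94
Minimum time: 13 min.

13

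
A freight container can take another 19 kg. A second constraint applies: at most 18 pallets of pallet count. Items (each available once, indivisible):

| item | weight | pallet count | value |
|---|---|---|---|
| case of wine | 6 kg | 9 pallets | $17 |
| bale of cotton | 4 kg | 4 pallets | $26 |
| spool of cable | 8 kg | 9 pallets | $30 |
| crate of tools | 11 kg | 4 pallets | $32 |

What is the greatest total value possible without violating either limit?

$62

Feasible sets respecting both limits:
- spool of cable+crate of tools: weight 19, pallet count 13, value 62
- bale of cotton+crate of tools: weight 15, pallet count 8, value 58
- bale of cotton+spool of cable: weight 12, pallet count 13, value 56
- case of wine+crate of tools: weight 17, pallet count 13, value 49
Best: $62.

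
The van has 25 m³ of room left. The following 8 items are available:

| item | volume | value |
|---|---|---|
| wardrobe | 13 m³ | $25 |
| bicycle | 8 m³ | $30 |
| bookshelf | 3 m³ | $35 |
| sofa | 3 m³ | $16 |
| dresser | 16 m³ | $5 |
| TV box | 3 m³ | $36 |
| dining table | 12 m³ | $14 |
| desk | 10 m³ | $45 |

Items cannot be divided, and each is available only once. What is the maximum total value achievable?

This is a 0/1 knapsack; check combinations near the capacity.
- bicycle+bookshelf+TV box+desk: volume 8+3+3+10=24, value 30+35+36+45=146
- bookshelf+sofa+TV box+desk: volume 3+3+3+10=19, value 35+16+36+45=132
- bicycle+sofa+TV box+desk: volume 8+3+3+10=24, value 30+16+36+45=127
- bicycle+bookshelf+sofa+desk: volume 8+3+3+10=24, value 30+35+16+45=126
- bicycle+bookshelf+sofa+TV box: volume 8+3+3+3=17, value 30+35+16+36=117
Best: $146.

$146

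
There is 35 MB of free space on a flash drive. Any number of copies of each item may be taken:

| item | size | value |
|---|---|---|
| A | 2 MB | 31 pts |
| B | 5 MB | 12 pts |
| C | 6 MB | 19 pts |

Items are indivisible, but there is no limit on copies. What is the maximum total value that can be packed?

Best value-per-unit is A at 31/2, and filling with it alone uses size 17×2=34. No mix of the others beats 17×31 = 527.

527 pts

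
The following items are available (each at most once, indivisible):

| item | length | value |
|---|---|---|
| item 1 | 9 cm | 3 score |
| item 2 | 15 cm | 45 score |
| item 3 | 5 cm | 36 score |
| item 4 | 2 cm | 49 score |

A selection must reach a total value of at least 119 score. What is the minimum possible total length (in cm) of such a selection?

22

Subsets with value ≥ 119, sorted by total length:
- item 2+item 3+item 4: length 22, value 130
- item 1+item 2+item 3+item 4: length 31, value 133
Minimum length: 22 cm.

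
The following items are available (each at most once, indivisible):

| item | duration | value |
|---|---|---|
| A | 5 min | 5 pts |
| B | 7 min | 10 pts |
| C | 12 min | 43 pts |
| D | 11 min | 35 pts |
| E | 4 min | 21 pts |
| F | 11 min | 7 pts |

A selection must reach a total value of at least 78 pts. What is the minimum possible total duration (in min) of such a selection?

23

Subsets with value ≥ 78, sorted by total duration:
- C+D: duration 23, value 78
- C+D+E: duration 27, value 99
- A+C+D: duration 28, value 83
Minimum duration: 23 min.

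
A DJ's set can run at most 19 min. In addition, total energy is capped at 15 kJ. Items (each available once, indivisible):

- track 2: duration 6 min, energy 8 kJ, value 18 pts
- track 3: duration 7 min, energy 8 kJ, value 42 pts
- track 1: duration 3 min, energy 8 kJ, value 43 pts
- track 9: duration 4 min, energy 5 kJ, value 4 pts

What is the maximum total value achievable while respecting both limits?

47 pts

Feasible sets respecting both limits:
- track 1+track 9: duration 7, energy 13, value 47
- track 3+track 9: duration 11, energy 13, value 46
- track 1: duration 3, energy 8, value 43
- track 3: duration 7, energy 8, value 42
Best: 47 pts.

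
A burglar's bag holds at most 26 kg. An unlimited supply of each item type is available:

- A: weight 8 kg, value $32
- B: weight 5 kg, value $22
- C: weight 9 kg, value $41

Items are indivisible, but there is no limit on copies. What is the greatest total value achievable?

Best value-per-unit is C at 41/9; filling with it alone gives 2×41 = 82.
Optimal mix: 1×A + 2×C → weight 26, value 114.

$114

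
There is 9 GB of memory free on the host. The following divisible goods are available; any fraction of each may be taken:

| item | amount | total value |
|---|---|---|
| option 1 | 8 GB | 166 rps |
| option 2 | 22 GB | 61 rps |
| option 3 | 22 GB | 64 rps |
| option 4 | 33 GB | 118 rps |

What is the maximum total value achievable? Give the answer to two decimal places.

Take in order of value per unit:
- option 1 (166/8 per unit): all 8 → value 166, running total 166.00
- option 4 (118/33 per unit): 1 of 33 → value 1×118/33 = 3.5758, running total 169.58
Total 169.58.

169.58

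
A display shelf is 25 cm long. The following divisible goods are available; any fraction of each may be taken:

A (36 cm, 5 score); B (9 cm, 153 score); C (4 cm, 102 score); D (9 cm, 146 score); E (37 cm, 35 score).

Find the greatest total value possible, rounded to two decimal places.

403.84

Take in order of value per unit:
- C (102/4 per unit): all 4 → value 102, running total 102.00
- B (153/9 per unit): all 9 → value 153, running total 255.00
- D (146/9 per unit): all 9 → value 146, running total 401.00
- E (35/37 per unit): 3 of 37 → value 3×35/37 = 2.8378, running total 403.84
Total 403.84.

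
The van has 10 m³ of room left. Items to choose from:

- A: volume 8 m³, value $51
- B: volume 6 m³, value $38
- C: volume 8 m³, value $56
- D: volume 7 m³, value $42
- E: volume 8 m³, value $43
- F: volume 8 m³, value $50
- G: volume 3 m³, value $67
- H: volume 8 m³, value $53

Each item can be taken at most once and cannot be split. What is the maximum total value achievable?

Check high-value combinations within 10 m³:
- D+G: volume 7+3=10, value 42+67=109
- B+G: volume 6+3=9, value 38+67=105
- G: volume 3, value 67
Best: $109.

$109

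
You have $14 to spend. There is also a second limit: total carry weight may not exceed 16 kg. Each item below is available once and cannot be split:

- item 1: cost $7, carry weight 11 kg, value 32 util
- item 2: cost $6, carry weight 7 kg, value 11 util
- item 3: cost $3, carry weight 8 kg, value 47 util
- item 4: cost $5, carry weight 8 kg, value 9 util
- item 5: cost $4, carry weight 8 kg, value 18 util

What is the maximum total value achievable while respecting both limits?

Feasible sets respecting both limits:
- item 3+item 5: cost 7, carry weight 16, value 65
- item 2+item 3: cost 9, carry weight 15, value 58
- item 3+item 4: cost 8, carry weight 16, value 56
Best: 65 util.

65 util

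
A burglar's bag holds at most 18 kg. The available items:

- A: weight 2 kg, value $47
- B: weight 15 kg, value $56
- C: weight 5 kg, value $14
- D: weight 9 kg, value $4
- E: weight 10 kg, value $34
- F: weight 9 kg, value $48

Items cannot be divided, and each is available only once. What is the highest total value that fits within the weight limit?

Check high-value combinations within 18 kg:
- A+C+F: weight 2+5+9=16, value 47+14+48=109
- A+B: weight 2+15=17, value 47+56=103
- A+F: weight 2+9=11, value 47+48=95
Best: $109.

$109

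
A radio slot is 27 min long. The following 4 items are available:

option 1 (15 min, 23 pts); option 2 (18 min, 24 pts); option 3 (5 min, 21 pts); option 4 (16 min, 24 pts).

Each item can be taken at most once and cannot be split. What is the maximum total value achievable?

45 pts

Check high-value combinations within 27 min:
- option 3+option 4: duration 5+16=21, value 21+24=45
- option 2+option 3: duration 18+5=23, value 24+21=45
- option 1+option 3: duration 15+5=20, value 23+21=44
Best: 45 pts.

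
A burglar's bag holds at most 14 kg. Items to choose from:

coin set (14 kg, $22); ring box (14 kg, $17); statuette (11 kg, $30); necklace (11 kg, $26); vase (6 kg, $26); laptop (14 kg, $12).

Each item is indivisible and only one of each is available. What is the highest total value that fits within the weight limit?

This is a 0/1 knapsack; check combinations near the capacity.
- statuette: weight 11, value 30
- vase: weight 6, value 26
- necklace: weight 11, value 26
Best: $30.

$30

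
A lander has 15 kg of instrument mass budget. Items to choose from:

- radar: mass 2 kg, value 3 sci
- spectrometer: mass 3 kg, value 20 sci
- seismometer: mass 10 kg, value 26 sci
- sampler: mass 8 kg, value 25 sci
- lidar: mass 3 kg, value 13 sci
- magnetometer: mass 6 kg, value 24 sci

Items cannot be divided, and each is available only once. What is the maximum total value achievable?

60 sci

Check high-value combinations within 15 kg:
- radar+spectrometer+lidar+magnetometer: mass 2+3+3+6=14, value 3+20+13+24=60
- spectrometer+sampler+lidar: mass 3+8+3=14, value 20+25+13=58
- spectrometer+lidar+magnetometer: mass 3+3+6=12, value 20+13+24=57
- sampler+magnetometer: mass 8+6=14, value 25+24=49
- radar+spectrometer+seismometer: mass 2+3+10=15, value 3+20+26=49
Best: 60 sci.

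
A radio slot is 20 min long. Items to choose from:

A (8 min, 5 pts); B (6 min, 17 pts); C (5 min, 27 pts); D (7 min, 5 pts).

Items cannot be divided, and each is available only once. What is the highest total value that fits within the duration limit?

Check high-value combinations within 20 min:
- B+C+D: duration 6+5+7=18, value 17+27+5=49
- A+B+C: duration 8+6+5=19, value 5+17+27=49
- B+C: duration 6+5=11, value 17+27=44
- A+C+D: duration 8+5+7=20, value 5+27+5=37
Best: 49 pts.

49 pts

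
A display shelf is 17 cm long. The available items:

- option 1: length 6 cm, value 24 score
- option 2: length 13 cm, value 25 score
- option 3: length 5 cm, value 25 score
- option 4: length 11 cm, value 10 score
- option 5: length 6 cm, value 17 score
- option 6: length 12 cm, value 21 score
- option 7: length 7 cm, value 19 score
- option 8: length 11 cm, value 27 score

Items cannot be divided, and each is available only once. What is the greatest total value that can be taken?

66 score

This is a 0/1 knapsack; check combinations near the capacity.
- option 1+option 3+option 5: length 6+5+6=17, value 24+25+17=66
- option 3+option 8: length 5+11=16, value 25+27=52
- option 1+option 8: length 6+11=17, value 24+27=51
- option 1+option 3: length 6+5=11, value 24+25=49
Best: 66 score.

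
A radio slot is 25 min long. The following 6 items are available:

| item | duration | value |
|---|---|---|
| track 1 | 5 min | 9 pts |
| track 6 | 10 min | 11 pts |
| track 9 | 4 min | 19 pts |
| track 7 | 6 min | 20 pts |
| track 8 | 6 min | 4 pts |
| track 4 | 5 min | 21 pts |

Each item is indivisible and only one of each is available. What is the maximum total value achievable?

71 pts

Check high-value combinations within 25 min:
- track 6+track 9+track 7+track 4: duration 10+4+6+5=25, value 11+19+20+21=71
- track 1+track 9+track 7+track 4: duration 5+4+6+5=20, value 9+19+20+21=69
- track 9+track 7+track 8+track 4: duration 4+6+6+5=21, value 19+20+4+21=64
Best: 71 pts.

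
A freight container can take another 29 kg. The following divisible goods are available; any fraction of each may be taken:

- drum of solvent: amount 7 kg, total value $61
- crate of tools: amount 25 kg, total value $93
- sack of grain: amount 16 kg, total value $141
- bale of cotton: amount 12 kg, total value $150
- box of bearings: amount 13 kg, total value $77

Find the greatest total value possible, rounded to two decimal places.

Take in order of value per unit:
- bale of cotton (150/12 per unit): all 12 → value 150, running total 150.00
- sack of grain (141/16 per unit): all 16 → value 141, running total 291.00
- drum of solvent (61/7 per unit): 1 of 7 → value 1×61/7 = 8.7143, running total 299.71
Total 299.71.

299.71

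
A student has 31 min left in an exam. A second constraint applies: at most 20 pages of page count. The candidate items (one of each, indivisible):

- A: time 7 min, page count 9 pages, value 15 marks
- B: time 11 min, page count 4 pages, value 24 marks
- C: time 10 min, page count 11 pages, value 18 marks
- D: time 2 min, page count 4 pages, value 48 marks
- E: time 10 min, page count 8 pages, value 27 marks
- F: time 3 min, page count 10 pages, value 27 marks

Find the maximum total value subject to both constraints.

Feasible sets respecting both limits:
- B+D+E: time 23, page count 16, value 99
- B+D+F: time 16, page count 18, value 99
- B+C+D: time 23, page count 19, value 90
- A+B+D: time 20, page count 17, value 87
Best: 99 marks.

99 marks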